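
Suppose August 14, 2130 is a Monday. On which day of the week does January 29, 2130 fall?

Sunday

Count forward from the earlier date (January 29, 2130) to the later (August 14, 2130):
January 2130: 31 − 29 = 2 days remain.
Then February 2130 (28), March (31), April (30), May (31), June (30), July (31): 28 + 31 + 30 + 31 + 30 + 31 = 181 days.
August 1–14, 2130: 14 days.
Total: 2 + 181 + 14 = 197 days.
197 mod 7 = 1, so 1 day before Monday is Sunday.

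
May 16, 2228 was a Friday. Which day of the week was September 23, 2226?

Count forward from the earlier date (September 23, 2226) to the later (May 16, 2228):
September 2226: 30 − 23 = 7 days remain.
Then 19 full months totalling 578 days.
May 1–16, 2228: 16 days.
Total: 7 + 578 + 16 = 601 days.
601 mod 7 = 6, so 6 days before Friday is Saturday.

Saturday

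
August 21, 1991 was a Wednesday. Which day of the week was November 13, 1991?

August 1991: 31 − 21 = 10 days remain.
Then September (30), October (31): 30 + 31 = 61 days.
November 1–13, 1991: 13 days.
Total: 10 + 61 + 13 = 84 days.
84 is a multiple of 7, so November 13, 1991 falls on the same weekday: Wednesday.

Wednesday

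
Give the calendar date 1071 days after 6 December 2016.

12 November 2019

Count 1071 days after December 6, 2016:
December 6, 2016 → December 6, 2017: 365 days.
December 6, 2017 → December 6, 2018: 365 days.
December 2018: 31 − 6 = 25 days remain.
Then 10 full months totalling 304 days.
November 1–12, 2019: 12 days.
Residual: 341 days.
Total: 1071 days.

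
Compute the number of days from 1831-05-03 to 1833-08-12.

832

May 3, 1831 → May 3, 1832: 366 days (1832 is a leap year).
May 3, 1832 → May 3, 1833: 365 days.
May 1833: 31 − 3 = 28 days remain.
Then June (30), July (31): 30 + 31 = 61 days.
August 1–12, 1833: 12 days.
Residual: 101 days.
Total: 832 days.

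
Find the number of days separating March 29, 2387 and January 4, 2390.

Day-of-year of March 29, 2387: 88.
Day-of-year of January 4, 2390: 4.
2387 has 365 days, so 365 − 88 = 277 days remain in 2387.
Full years: 2388: 366; 2389: 365. Sum = 731.
Total: 277 + 731 + 4 = 1012 days.

1012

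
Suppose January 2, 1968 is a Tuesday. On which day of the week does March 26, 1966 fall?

Count forward from the earlier date (March 26, 1966) to the later (January 2, 1968):
Day-of-year of March 26, 1966: 85.
Day-of-year of January 2, 1968: 2.
1966 has 365 days, so 365 − 85 = 280 days remain in 1966.
Full years: 1967: 365. Sum = 365.
Total: 280 + 365 + 2 = 647 days.
647 mod 7 = 3, so 3 days before Tuesday is Saturday.

Saturday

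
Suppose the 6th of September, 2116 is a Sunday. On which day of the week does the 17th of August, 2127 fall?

From September 6, 2116 to September 6, 2126: 10 years, of which 2 contain a Feb 29 — 8×365 + 2×366 = 3652 days.
September 2126: 30 − 6 = 24 days remain.
Then 10 full months totalling 304 days.
August 1–17, 2127: 17 days.
Residual: 345 days.
Total: 3997 days.
3997 is a multiple of 7, so the 17th of August, 2127 falls on the same weekday: Sunday.

Sunday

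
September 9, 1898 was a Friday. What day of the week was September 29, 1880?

Count forward from the earlier date (September 29, 1880) to the later (September 9, 1898):
From September 29, 1880 to September 29, 1897: 17 years, of which 4 contain a Feb 29 — 13×365 + 4×366 = 6209 days.
September 1897: 30 − 29 = 1 day remains.
Then 11 full months totalling 335 days.
September 1–9, 1898: 9 days.
Residual: 345 days.
Total: 6554 days.
6554 mod 7 = 2, so 2 days before Friday is Wednesday.

Wednesday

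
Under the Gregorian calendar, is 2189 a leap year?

No

2189 is not a leap year.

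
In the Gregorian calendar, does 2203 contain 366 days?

2203 is not a leap year.

No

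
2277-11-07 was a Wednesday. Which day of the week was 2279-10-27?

Monday

November 2277: 30 − 7 = 23 days remain.
Then 22 full months totalling 669 days.
October 1–27, 2279: 27 days.
Total: 23 + 669 + 27 = 719 days.
719 mod 7 = 5, so 5 days after Wednesday is Monday.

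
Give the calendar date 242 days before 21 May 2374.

21 September 2373

Count 242 days before May 21, 2374:
September 2373: 30 − 21 = 9 days remain.
Then October (31), November (30), December (31), January (31), February 2374 (28), March (31), April (30): 31 + 30 + 31 + 31 + 28 + 31 + 30 = 212 days.
May 1–21, 2374: 21 days.
Total: 9 + 212 + 21 = 242 days.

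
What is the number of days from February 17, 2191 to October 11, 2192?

602

February 17, 2191 → February 17, 2192: 365 days.
February 2192: 29 − 17 = 12 days remain (2192 is a leap year, so February has 29 days).
Then March (31), April (30), May (31), June (30), July (31), August (31), September (30): 31 + 30 + 31 + 30 + 31 + 31 + 30 = 214 days.
October 1–11, 2192: 11 days.
Residual: 237 days.
Total: 602 days.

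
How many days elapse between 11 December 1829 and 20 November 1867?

13858

Day-of-year of December 11, 1829: 345.
Day-of-year of November 20, 1867: 324.
1829 has 365 days, so 365 − 345 = 20 days remain in 1829.
Full years 1830–1866: 28 common + 9 leap = 28×365 + 9×366 = 13514 days.
Total: 20 + 13514 + 324 = 13858 days.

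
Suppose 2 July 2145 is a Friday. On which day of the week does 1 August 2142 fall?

Count forward from the earlier date (August 1, 2142) to the later (July 2, 2145):
Day-of-year of August 1, 2142: 213.
Day-of-year of July 2, 2145: 183.
2142 has 365 days, so 365 − 213 = 152 days remain in 2142.
Full years: 2143: 365; 2144: 366. Sum = 731.
Total: 152 + 731 + 183 = 1066 days.
1066 mod 7 = 2, so 2 days before Friday is Wednesday.

Wednesday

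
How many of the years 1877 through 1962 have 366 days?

Years divisible by 4: 1880, 1884, …, 1960 — 21 in all.
Of these, 1900 is divisible by 100 but not 400, so not leap.
Leap years: 21 − 1 = 20.

20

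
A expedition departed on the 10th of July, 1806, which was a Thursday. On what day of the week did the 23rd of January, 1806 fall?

Thursday

Count forward from the earlier date (January 23, 1806) to the later (July 10, 1806):
January 1806: 31 − 23 = 8 days remain.
Then February 1806 (28), March (31), April (30), May (31), June (30): 28 + 31 + 30 + 31 + 30 = 150 days.
July 1–10, 1806: 10 days.
Total: 8 + 150 + 10 = 168 days.
168 is a multiple of 7, so the 23rd of January, 1806 falls on the same weekday: Thursday.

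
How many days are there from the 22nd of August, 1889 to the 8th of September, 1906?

6225

From August 22, 1889 to August 22, 1906: 17 years, of which 3 contain a Feb 29 — 14×365 + 3×366 = 6208 days.
(1900 is not a leap year (divisible by 100 but not 400).)
August 1906: 31 − 22 = 9 days remain.
September 1–8, 1906: 8 days.
Residual: 17 days.
Total: 6225 days.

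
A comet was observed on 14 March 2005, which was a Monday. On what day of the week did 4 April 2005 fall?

March 2005: 31 − 14 = 17 days remain.
April 1–4, 2005: 4 days.
Total: 17 + 4 = 21 days.
21 is a multiple of 7, so 4 April 2005 falls on the same weekday: Monday.

Monday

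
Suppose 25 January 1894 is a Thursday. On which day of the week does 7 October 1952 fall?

From January 25, 1894 to January 25, 1952: 58 years, of which 13 contain a Feb 29 — 45×365 + 13×366 = 21183 days.
(1900 is not a leap year (divisible by 100 but not 400).)
January 1952: 31 − 25 = 6 days remain.
Then February 1952 (29), March (31), April (30), May (31), June (30), July (31), August (31), September (30): 29 + 31 + 30 + 31 + 30 + 31 + 31 + 30 = 243 days.
October 1–7, 1952: 7 days.
Residual: 256 days.
Total: 21439 days.
21439 mod 7 = 5, so 5 days after Thursday is Tuesday.

Tuesday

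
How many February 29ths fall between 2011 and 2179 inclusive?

Years divisible by 4: 2012, 2016, …, 2176 — 42 in all.
Of these, 2100 is divisible by 100 but not 400, so not leap.
Leap years: 42 − 1 = 41.

41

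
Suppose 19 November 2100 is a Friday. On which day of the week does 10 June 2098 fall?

Count forward from the earlier date (June 10, 2098) to the later (November 19, 2100):
Day-of-year of June 10, 2098: 161.
Day-of-year of November 19, 2100: 323.
2098 has 365 days, so 365 − 161 = 204 days remain in 2098.
Full years: 2099: 365. Sum = 365.
Total: 204 + 365 + 323 = 892 days.
892 mod 7 = 3, so 3 days before Friday is Tuesday.

Tuesday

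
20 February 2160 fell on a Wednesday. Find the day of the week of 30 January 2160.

Wednesday

Count forward from the earlier date (January 30, 2160) to the later (February 20, 2160):
January 2160: 31 − 30 = 1 day remains.
February 1–20, 2160: 20 days (2160 is a leap year).
Total: 1 + 20 = 21 days.
21 is a multiple of 7, so 30 January 2160 falls on the same weekday: Wednesday.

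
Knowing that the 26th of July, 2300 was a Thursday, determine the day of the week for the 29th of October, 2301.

Tuesday

July 2300: 31 − 26 = 5 days remain.
Then 14 full months totalling 426 days.
October 1–29, 2301: 29 days.
Total: 5 + 426 + 29 = 460 days.
460 mod 7 = 5, so 5 days after Thursday is Tuesday.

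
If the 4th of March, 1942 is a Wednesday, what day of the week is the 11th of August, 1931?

Count forward from the earlier date (August 11, 1931) to the later (March 4, 1942):
Day-of-year of August 11, 1931: 223.
Day-of-year of March 4, 1942: 63.
1931 has 365 days, so 365 − 223 = 142 days remain in 1931.
Full years 1932–1941: 7 common + 3 leap = 7×365 + 3×366 = 3653 days.
Total: 142 + 3653 + 63 = 3858 days.
3858 mod 7 = 1, so 1 day before Wednesday is Tuesday.

Tuesday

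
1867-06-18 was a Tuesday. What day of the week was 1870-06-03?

Friday

Day-of-year of June 18, 1867: 169.
Day-of-year of June 3, 1870: 154.
1867 has 365 days, so 365 − 169 = 196 days remain in 1867.
Full years: 1868: 366; 1869: 365. Sum = 731.
Total: 196 + 731 + 154 = 1081 days.
1081 mod 7 = 3, so 3 days after Tuesday is Friday.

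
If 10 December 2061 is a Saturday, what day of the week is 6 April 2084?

Thursday

From December 10, 2061 to December 10, 2083: 22 years, of which 5 contain a Feb 29 — 17×365 + 5×366 = 8035 days.
December 2083: 31 − 10 = 21 days remain.
Then January (31), February 2084 (29), March (31): 31 + 29 + 31 = 91 days.
April 1–6, 2084: 6 days.
Residual: 118 days.
Total: 8153 days.
8153 mod 7 = 5, so 5 days after Saturday is Thursday.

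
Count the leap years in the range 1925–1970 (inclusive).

Years divisible by 4 in [1925, 1970]: 1928, 1932, 1936, 1940, 1944, 1948, 1952, 1956, 1960, 1964, 1968.
No century exceptions apply. Count: 11.

11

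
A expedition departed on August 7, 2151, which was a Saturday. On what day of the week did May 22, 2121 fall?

Count forward from the earlier date (May 22, 2121) to the later (August 7, 2151):
Day-of-year of May 22, 2121: 142.
Day-of-year of August 7, 2151: 219.
2121 has 365 days, so 365 − 142 = 223 days remain in 2121.
Full years 2122–2150: 22 common + 7 leap = 22×365 + 7×366 = 10592 days.
Total: 223 + 10592 + 219 = 11034 days.
11034 mod 7 = 2, so 2 days before Saturday is Thursday.

Thursday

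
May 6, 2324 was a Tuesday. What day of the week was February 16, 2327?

Wednesday

May 6, 2324 → May 6, 2325: 365 days.
May 6, 2325 → May 6, 2326: 365 days.
May 2326: 31 − 6 = 25 days remain.
Then June (30), July (31), August (31), September (30), October (31), November (30), December (31), January (31): 30 + 31 + 31 + 30 + 31 + 30 + 31 + 31 = 245 days.
February 1–16, 2327: 16 days (2327 is not a leap year).
Residual: 286 days.
Total: 1016 days.
1016 mod 7 = 1, so 1 day after Tuesday is Wednesday.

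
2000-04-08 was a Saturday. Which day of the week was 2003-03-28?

April 8, 2000 → April 8, 2001: 365 days.
April 8, 2001 → April 8, 2002: 365 days.
April 2002: 30 − 8 = 22 days remain.
Then 10 full months totalling 304 days.
March 1–28, 2003: 28 days.
Residual: 354 days.
Total: 1084 days.
1084 mod 7 = 6, so 6 days after Saturday is Friday.

Friday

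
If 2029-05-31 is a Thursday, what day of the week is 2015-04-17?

Count forward from the earlier date (April 17, 2015) to the later (May 31, 2029):
From April 17, 2015 to April 17, 2029: 14 years, of which 4 contain a Feb 29 — 10×365 + 4×366 = 5114 days.
April 2029: 30 − 17 = 13 days remain.
May 1–31, 2029: 31 days.
Residual: 44 days.
Total: 5158 days.
5158 mod 7 = 6, so 6 days before Thursday is Friday.

Friday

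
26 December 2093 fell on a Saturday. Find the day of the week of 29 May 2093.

Friday

Count forward from the earlier date (May 29, 2093) to the later (December 26, 2093):
May 2093: 31 − 29 = 2 days remain.
Then June (30), July (31), August (31), September (30), October (31), November (30): 30 + 31 + 31 + 30 + 31 + 30 = 183 days.
December 1–26, 2093: 26 days.
Total: 2 + 183 + 26 = 211 days.
211 mod 7 = 1, so 1 day before Saturday is Friday.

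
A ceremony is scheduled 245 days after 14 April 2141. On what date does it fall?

15 December 2141

Count 245 days after April 14, 2141:
April 2141: 30 − 14 = 16 days remain.
Then May (31), June (30), July (31), August (31), September (30), October (31), November (30): 31 + 30 + 31 + 31 + 30 + 31 + 30 = 214 days.
December 1–15, 2141: 15 days.
Total: 16 + 214 + 15 = 245 days.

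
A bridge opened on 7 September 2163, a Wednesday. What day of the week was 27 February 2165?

Wednesday

September 7, 2163 → September 7, 2164: 366 days (2164 is a leap year).
September 2164: 30 − 7 = 23 days remain.
Then October (31), November (30), December (31), January (31): 31 + 30 + 31 + 31 = 123 days.
February 1–27, 2165: 27 days (2165 is not a leap year).
Residual: 173 days.
Total: 539 days.
539 is a multiple of 7, so 27 February 2165 falls on the same weekday: Wednesday.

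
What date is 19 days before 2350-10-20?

2350-10-01

Count 19 days before October 20, 2350:
Within October 2350: 20 − 1 = 19 days.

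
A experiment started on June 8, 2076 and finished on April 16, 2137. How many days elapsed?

22226

Day-of-year of June 8, 2076: 160.
Day-of-year of April 16, 2137: 106.
2076 has 366 days, so 366 − 160 = 206 days remain in 2076.
Full years 2077–2136: 46 common + 14 leap = 46×365 + 14×366 = 21914 days.
Total: 206 + 21914 + 106 = 22226 days.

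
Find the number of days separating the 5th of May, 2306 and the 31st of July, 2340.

Day-of-year of May 5, 2306: 125.
Day-of-year of July 31, 2340: 213.
2306 has 365 days, so 365 − 125 = 240 days remain in 2306.
Full years 2307–2339: 25 common + 8 leap = 25×365 + 8×366 = 12053 days.
Total: 240 + 12053 + 213 = 12506 days.

12506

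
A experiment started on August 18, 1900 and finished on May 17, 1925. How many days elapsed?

9038

From August 18, 1900 to August 18, 1924: 24 years, of which 6 contain a Feb 29 — 18×365 + 6×366 = 8766 days.
August 1924: 31 − 18 = 13 days remain.
Then September (30), October (31), November (30), December (31), January (31), February 1925 (28), March (31), April (30): 30 + 31 + 30 + 31 + 31 + 28 + 31 + 30 = 242 days.
May 1–17, 1925: 17 days.
Residual: 272 days.
Total: 9038 days.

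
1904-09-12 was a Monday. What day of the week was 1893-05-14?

Count forward from the earlier date (May 14, 1893) to the later (September 12, 1904):
From May 14, 1893 to May 14, 1904: 11 years, of which 2 contain a Feb 29 — 9×365 + 2×366 = 4017 days.
(1900 is not a leap year (divisible by 100 but not 400).)
May 1904: 31 − 14 = 17 days remain.
Then June (30), July (31), August (31): 30 + 31 + 31 = 92 days.
September 1–12, 1904: 12 days.
Residual: 121 days.
Total: 4138 days.
4138 mod 7 = 1, so 1 day before Monday is Sunday.

Sunday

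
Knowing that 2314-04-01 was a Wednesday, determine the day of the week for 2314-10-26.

Monday

April 2314: 30 − 1 = 29 days remain.
Then May (31), June (30), July (31), August (31), September (30): 31 + 30 + 31 + 31 + 30 = 153 days.
October 1–26, 2314: 26 days.
Total: 29 + 153 + 26 = 208 days.
208 mod 7 = 5, so 5 days after Wednesday is Monday.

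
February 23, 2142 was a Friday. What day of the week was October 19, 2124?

Thursday

Count forward from the earlier date (October 19, 2124) to the later (February 23, 2142):
From October 19, 2124 to October 19, 2141: 17 years, of which 4 contain a Feb 29 — 13×365 + 4×366 = 6209 days.
October 2141: 31 − 19 = 12 days remain.
Then November (30), December (31), January (31): 30 + 31 + 31 = 92 days.
February 1–23, 2142: 23 days (2142 is not a leap year).
Residual: 127 days.
Total: 6336 days.
6336 mod 7 = 1, so 1 day before Friday is Thursday.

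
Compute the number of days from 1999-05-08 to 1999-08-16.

May 1999: 31 − 8 = 23 days remain.
Then June (30), July (31): 30 + 31 = 61 days.
August 1–16, 1999: 16 days.
Total: 23 + 61 + 16 = 100 days.

100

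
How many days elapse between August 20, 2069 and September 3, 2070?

379

August 2069: 31 − 20 = 11 days remain.
Then 12 full months totalling 365 days.
September 1–3, 2070: 3 days.
Total: 11 + 365 + 3 = 379 days.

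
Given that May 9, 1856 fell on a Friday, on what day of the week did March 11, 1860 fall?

Sunday

May 9, 1856 → May 9, 1857: 365 days.
May 9, 1857 → May 9, 1858: 365 days.
May 9, 1858 → May 9, 1859: 365 days.
May 1859: 31 − 9 = 22 days remain.
Then 9 full months totalling 274 days.
March 1–11, 1860: 11 days.
Residual: 307 days.
Total: 1402 days.
1402 mod 7 = 2, so 2 days after Friday is Sunday.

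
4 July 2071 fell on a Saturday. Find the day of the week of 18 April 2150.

Day-of-year of July 4, 2071: 185.
Day-of-year of April 18, 2150: 108.
2071 has 365 days, so 365 − 185 = 180 days remain in 2071.
Full years 2072–2149: 59 common + 19 leap = 59×365 + 19×366 = 28489 days.
Total: 180 + 28489 + 108 = 28777 days.
28777 is a multiple of 7, so 18 April 2150 falls on the same weekday: Saturday.

Saturday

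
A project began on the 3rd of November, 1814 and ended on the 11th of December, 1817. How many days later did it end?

November 3, 1814 → November 3, 1815: 365 days.
November 3, 1815 → November 3, 1816: 366 days (1816 is a leap year).
November 3, 1816 → November 3, 1817: 365 days.
November 1817: 30 − 3 = 27 days remain.
December 1–11, 1817: 11 days.
Residual: 38 days.
Total: 1134 days.

1134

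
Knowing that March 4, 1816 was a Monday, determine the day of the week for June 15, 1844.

Saturday

From March 4, 1816 to March 4, 1844: 28 years, of which 7 contain a Feb 29 — 21×365 + 7×366 = 10227 days.
March 1844: 31 − 4 = 27 days remain.
Then April (30), May (31): 30 + 31 = 61 days.
June 1–15, 1844: 15 days.
Residual: 103 days.
Total: 10330 days.
10330 mod 7 = 5, so 5 days after Monday is Saturday.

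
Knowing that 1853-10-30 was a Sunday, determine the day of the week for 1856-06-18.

Wednesday

October 30, 1853 → October 30, 1854: 365 days.
October 30, 1854 → October 30, 1855: 365 days.
October 1855: 31 − 30 = 1 day remains.
Then November (30), December (31), January (31), February 1856 (29), March (31), April (30), May (31): 30 + 31 + 31 + 29 + 31 + 30 + 31 = 213 days.
June 1–18, 1856: 18 days.
Residual: 232 days.
Total: 962 days.
962 mod 7 = 3, so 3 days after Sunday is Wednesday.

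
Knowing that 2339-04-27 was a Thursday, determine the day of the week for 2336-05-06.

Count forward from the earlier date (May 6, 2336) to the later (April 27, 2339):
May 6, 2336 → May 6, 2337: 365 days.
May 6, 2337 → May 6, 2338: 365 days.
May 2338: 31 − 6 = 25 days remain.
Then 10 full months totalling 304 days.
April 1–27, 2339: 27 days.
Residual: 356 days.
Total: 1086 days.
1086 mod 7 = 1, so 1 day before Thursday is Wednesday.

Wednesday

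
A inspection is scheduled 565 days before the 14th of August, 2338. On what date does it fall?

the 26th of January, 2337

Count 565 days before August 14, 2338:
January 2337: 31 − 26 = 5 days remain.
Then 18 full months totalling 546 days.
August 1–14, 2338: 14 days.
Total: 5 + 546 + 14 = 565 days.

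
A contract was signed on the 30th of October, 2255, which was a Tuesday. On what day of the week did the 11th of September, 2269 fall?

From October 30, 2255 to October 30, 2268: 13 years, of which 4 contain a Feb 29 — 9×365 + 4×366 = 4749 days.
October 2268: 31 − 30 = 1 day remains.
Then 10 full months totalling 304 days.
September 1–11, 2269: 11 days.
Residual: 316 days.
Total: 5065 days.
5065 mod 7 = 4, so 4 days after Tuesday is Saturday.

Saturday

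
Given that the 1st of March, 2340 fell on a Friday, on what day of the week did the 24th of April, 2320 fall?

Saturday

Count forward from the earlier date (April 24, 2320) to the later (March 1, 2340):
From April 24, 2320 to April 24, 2339: 19 years, of which 4 contain a Feb 29 — 15×365 + 4×366 = 6939 days.
April 2339: 30 − 24 = 6 days remain.
Then 10 full months totalling 305 days.
March 1, 2340: 1 day.
Residual: 312 days.
Total: 7251 days.
7251 mod 7 = 6, so 6 days before Friday is Saturday.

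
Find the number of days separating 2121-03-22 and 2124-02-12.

Day-of-year of March 22, 2121: 81.
Day-of-year of February 12, 2124: 43.
2121 has 365 days, so 365 − 81 = 284 days remain in 2121.
Full years: 2122: 365; 2123: 365. Sum = 730.
Total: 284 + 730 + 43 = 1057 days.

1057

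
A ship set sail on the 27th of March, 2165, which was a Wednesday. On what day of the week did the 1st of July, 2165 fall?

Monday

March 2165: 31 − 27 = 4 days remain.
Then April (30), May (31), June (30): 30 + 31 + 30 = 91 days.
July 1, 2165: 1 day.
Total: 4 + 91 + 1 = 96 days.
96 mod 7 = 5, so 5 days after Wednesday is Monday.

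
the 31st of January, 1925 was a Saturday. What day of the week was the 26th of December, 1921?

Monday

Count forward from the earlier date (December 26, 1921) to the later (January 31, 1925):
December 26, 1921 → December 26, 1922: 365 days.
December 26, 1922 → December 26, 1923: 365 days.
December 26, 1923 → December 26, 1924: 366 days (1924 is a leap year).
December 1924: 31 − 26 = 5 days remain.
January 1–31, 1925: 31 days.
Residual: 36 days.
Total: 1132 days.
1132 mod 7 = 5, so 5 days before Saturday is Monday.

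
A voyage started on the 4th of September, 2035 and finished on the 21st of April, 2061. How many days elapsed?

From September 4, 2035 to September 4, 2060: 25 years, of which 7 contain a Feb 29 — 18×365 + 7×366 = 9132 days.
September 2060: 30 − 4 = 26 days remain.
Then October (31), November (30), December (31), January (31), February 2061 (28), March (31): 31 + 30 + 31 + 31 + 28 + 31 = 182 days.
April 1–21, 2061: 21 days.
Residual: 229 days.
Total: 9361 days.

9361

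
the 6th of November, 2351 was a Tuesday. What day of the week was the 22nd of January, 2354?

Day-of-year of November 6, 2351: 310.
Day-of-year of January 22, 2354: 22.
2351 has 365 days, so 365 − 310 = 55 days remain in 2351.
Full years: 2352: 366; 2353: 365. Sum = 731.
Total: 55 + 731 + 22 = 808 days.
808 mod 7 = 3, so 3 days after Tuesday is Friday.

Friday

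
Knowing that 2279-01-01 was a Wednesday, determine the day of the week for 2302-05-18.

From January 1, 2279 to January 1, 2302: 23 years, of which 5 contain a Feb 29 — 18×365 + 5×366 = 8400 days.
(2300 is not a leap year (divisible by 100 but not 400).)
January 2302: 31 − 1 = 30 days remain.
Then February 2302 (28), March (31), April (30): 28 + 31 + 30 = 89 days.
May 1–18, 2302: 18 days.
Residual: 137 days.
Total: 8537 days.
8537 mod 7 = 4, so 4 days after Wednesday is Sunday.

Sunday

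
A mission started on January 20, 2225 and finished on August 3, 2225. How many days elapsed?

January 2225: 31 − 20 = 11 days remain.
Then February 2225 (28), March (31), April (30), May (31), June (30), July (31): 28 + 31 + 30 + 31 + 30 + 31 = 181 days.
August 1–3, 2225: 3 days.
Total: 11 + 181 + 3 = 195 days.

195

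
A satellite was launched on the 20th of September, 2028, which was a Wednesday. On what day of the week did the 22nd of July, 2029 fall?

Day-of-year of September 20, 2028: 264.
Day-of-year of July 22, 2029: 203.
2028 has 366 days, so 366 − 264 = 102 days remain in 2028.
Total: 102 + 203 = 305 days.
305 mod 7 = 4, so 4 days after Wednesday is Sunday.

Sunday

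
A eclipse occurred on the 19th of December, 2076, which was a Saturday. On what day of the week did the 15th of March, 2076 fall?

Sunday

Count forward from the earlier date (March 15, 2076) to the later (December 19, 2076):
March 2076: 31 − 15 = 16 days remain.
Then April (30), May (31), June (30), July (31), August (31), September (30), October (31), November (30): 30 + 31 + 30 + 31 + 31 + 30 + 31 + 30 = 244 days.
December 1–19, 2076: 19 days.
Total: 16 + 244 + 19 = 279 days.
279 mod 7 = 6, so 6 days before Saturday is Sunday.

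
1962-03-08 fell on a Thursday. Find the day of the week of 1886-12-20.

Monday

Count forward from the earlier date (December 20, 1886) to the later (March 8, 1962):
Day-of-year of December 20, 1886: 354.
Day-of-year of March 8, 1962: 67.
1886 has 365 days, so 365 − 354 = 11 days remain in 1886.
Full years 1887–1961: 57 common + 18 leap = 57×365 + 18×366 = 27393 days.
Total: 11 + 27393 + 67 = 27471 days.
27471 mod 7 = 3, so 3 days before Thursday is Monday.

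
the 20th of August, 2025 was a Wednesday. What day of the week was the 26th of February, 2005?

Saturday

Count forward from the earlier date (February 26, 2005) to the later (August 20, 2025):
From February 26, 2005 to February 26, 2025: 20 years, of which 5 contain a Feb 29 — 15×365 + 5×366 = 7305 days.
February 2025: 28 − 26 = 2 days remain (2025 is not a leap year, so February has 28 days).
Then March (31), April (30), May (31), June (30), July (31): 31 + 30 + 31 + 30 + 31 = 153 days.
August 1–20, 2025: 20 days.
Residual: 175 days.
Total: 7480 days.
7480 mod 7 = 4, so 4 days before Wednesday is Saturday.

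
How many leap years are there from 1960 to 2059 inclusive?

25

Years divisible by 4: 1960, 1964, …, 2056 — 25 in all.
2000 is divisible by 400, so still leap.
No century exceptions apply. Count: 25.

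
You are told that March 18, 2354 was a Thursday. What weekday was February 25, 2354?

Count forward from the earlier date (February 25, 2354) to the later (March 18, 2354):
February 2354: 28 − 25 = 3 days remain (2354 is not a leap year, so February has 28 days).
March 1–18, 2354: 18 days.
Total: 3 + 18 = 21 days.
21 is a multiple of 7, so February 25, 2354 falls on the same weekday: Thursday.

Thursday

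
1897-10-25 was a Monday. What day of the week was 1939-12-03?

Sunday

From October 25, 1897 to October 25, 1939: 42 years, of which 9 contain a Feb 29 — 33×365 + 9×366 = 15339 days.
(1900 is not a leap year (divisible by 100 but not 400).)
October 1939: 31 − 25 = 6 days remain.
Then November (30): 30 days.
December 1–3, 1939: 3 days.
Residual: 39 days.
Total: 15378 days.
15378 mod 7 = 6, so 6 days after Monday is Sunday.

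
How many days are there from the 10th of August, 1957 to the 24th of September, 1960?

1141

Day-of-year of August 10, 1957: 222.
Day-of-year of September 24, 1960: 268.
1957 has 365 days, so 365 − 222 = 143 days remain in 1957.
Full years: 1958: 365; 1959: 365. Sum = 730.
Total: 143 + 730 + 268 = 1141 days.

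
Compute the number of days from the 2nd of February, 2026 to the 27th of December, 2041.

5807

Day-of-year of February 2, 2026: 33.
Day-of-year of December 27, 2041: 361.
2026 has 365 days, so 365 − 33 = 332 days remain in 2026.
Full years 2027–2040: 10 common + 4 leap = 10×365 + 4×366 = 5114 days.
Total: 332 + 5114 + 361 = 5807 days.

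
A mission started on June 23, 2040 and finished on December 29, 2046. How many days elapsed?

2380

June 23, 2040 → June 23, 2041: 365 days.
June 23, 2041 → June 23, 2042: 365 days.
June 23, 2042 → June 23, 2043: 365 days.
June 23, 2043 → June 23, 2044: 366 days (2044 is a leap year).
June 23, 2044 → June 23, 2045: 365 days.
June 23, 2045 → June 23, 2046: 365 days.
June 2046: 30 − 23 = 7 days remain.
Then July (31), August (31), September (30), October (31), November (30): 31 + 31 + 30 + 31 + 30 = 153 days.
December 1–29, 2046: 29 days.
Residual: 189 days.
Total: 2380 days.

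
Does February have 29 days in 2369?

2369 is not a leap year.

No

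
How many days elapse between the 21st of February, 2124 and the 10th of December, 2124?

293

February 2124: 29 − 21 = 8 days remain (2124 is a leap year, so February has 29 days).
Then 9 full months totalling 275 days.
December 1–10, 2124: 10 days.
Total: 8 + 275 + 10 = 293 days.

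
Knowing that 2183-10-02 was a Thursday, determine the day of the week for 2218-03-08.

Sunday

Day-of-year of October 2, 2183: 275.
Day-of-year of March 8, 2218: 67.
2183 has 365 days, so 365 − 275 = 90 days remain in 2183.
Full years 2184–2217: 26 common + 8 leap = 26×365 + 8×366 = 12418 days.
Total: 90 + 12418 + 67 = 12575 days.
12575 mod 7 = 3, so 3 days after Thursday is Sunday.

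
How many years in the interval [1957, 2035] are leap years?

Years divisible by 4: 1960, 1964, …, 2032 — 19 in all.
2000 is divisible by 400, so still leap.
No century exceptions apply. Count: 19.

19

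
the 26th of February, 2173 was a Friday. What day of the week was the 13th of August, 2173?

Friday

February 2173: 28 − 26 = 2 days remain (2173 is not a leap year, so February has 28 days).
Then March (31), April (30), May (31), June (30), July (31): 31 + 30 + 31 + 30 + 31 = 153 days.
August 1–13, 2173: 13 days.
Total: 2 + 153 + 13 = 168 days.
168 is a multiple of 7, so the 13th of August, 2173 falls on the same weekday: Friday.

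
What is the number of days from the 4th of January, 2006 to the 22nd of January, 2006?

Within January 2006: 22 − 4 = 18 days.

18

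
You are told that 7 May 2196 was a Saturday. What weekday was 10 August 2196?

May 2196: 31 − 7 = 24 days remain.
Then June (30), July (31): 30 + 31 = 61 days.
August 1–10, 2196: 10 days.
Total: 24 + 61 + 10 = 95 days.
95 mod 7 = 4, so 4 days after Saturday is Wednesday.

Wednesday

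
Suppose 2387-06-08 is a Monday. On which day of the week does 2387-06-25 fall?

Within June 2387: 25 − 8 = 17 days.
17 mod 7 = 3, so 3 days after Monday is Thursday.

Thursday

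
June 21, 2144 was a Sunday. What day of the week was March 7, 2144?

Saturday

Count forward from the earlier date (March 7, 2144) to the later (June 21, 2144):
March 2144: 31 − 7 = 24 days remain.
Then April (30), May (31): 30 + 31 = 61 days.
June 1–21, 2144: 21 days.
Total: 24 + 61 + 21 = 106 days.
106 mod 7 = 1, so 1 day before Sunday is Saturday.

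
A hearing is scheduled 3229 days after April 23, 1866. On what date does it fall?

February 24, 1875

Count 3229 days after April 23, 1866:
From April 23, 1866 to April 23, 1874: 8 years, of which 2 contain a Feb 29 — 6×365 + 2×366 = 2922 days.
April 1874: 30 − 23 = 7 days remain.
Then 9 full months totalling 276 days.
February 1–24, 1875: 24 days (1875 is not a leap year).
Residual: 307 days.
Total: 3229 days.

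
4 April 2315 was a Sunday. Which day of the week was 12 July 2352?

Saturday

Day-of-year of April 4, 2315: 94.
Day-of-year of July 12, 2352: 194.
2315 has 365 days, so 365 − 94 = 271 days remain in 2315.
Full years 2316–2351: 27 common + 9 leap = 27×365 + 9×366 = 13149 days.
Total: 271 + 13149 + 194 = 13614 days.
13614 mod 7 = 6, so 6 days after Sunday is Saturday.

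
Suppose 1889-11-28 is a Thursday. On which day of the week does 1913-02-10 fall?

Monday

From November 28, 1889 to November 28, 1912: 23 years, of which 5 contain a Feb 29 — 18×365 + 5×366 = 8400 days.
(1900 is not a leap year (divisible by 100 but not 400).)
November 1912: 30 − 28 = 2 days remain.
Then December (31), January (31): 31 + 31 = 62 days.
February 1–10, 1913: 10 days (1913 is not a leap year).
Residual: 74 days.
Total: 8474 days.
8474 mod 7 = 4, so 4 days after Thursday is Monday.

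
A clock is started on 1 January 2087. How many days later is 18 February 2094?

Day-of-year of January 1, 2087: 1.
Day-of-year of February 18, 2094: 49.
2087 has 365 days, so 365 − 1 = 364 days remain in 2087.
Full years: 2088: 366; 2089: 365; 2090: 365; 2091: 365; 2092: 366; 2093: 365. Sum = 2192.
Total: 364 + 2192 + 49 = 2605 days.

2605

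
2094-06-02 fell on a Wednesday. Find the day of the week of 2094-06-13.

Sunday

Within June 2094: 13 − 2 = 11 days.
11 mod 7 = 4, so 4 days after Wednesday is Sunday.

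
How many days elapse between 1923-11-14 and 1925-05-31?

564

Day-of-year of November 14, 1923: 318.
Day-of-year of May 31, 1925: 151.
1923 has 365 days, so 365 − 318 = 47 days remain in 1923.
Full years: 1924: 366. Sum = 366.
Total: 47 + 366 + 151 = 564 days.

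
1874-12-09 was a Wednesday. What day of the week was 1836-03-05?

Saturday

Count forward from the earlier date (March 5, 1836) to the later (December 9, 1874):
Day-of-year of March 5, 1836: 65.
Day-of-year of December 9, 1874: 343.
1836 has 366 days, so 366 − 65 = 301 days remain in 1836.
Full years 1837–1873: 28 common + 9 leap = 28×365 + 9×366 = 13514 days.
Total: 301 + 13514 + 343 = 14158 days.
14158 mod 7 = 4, so 4 days before Wednesday is Saturday.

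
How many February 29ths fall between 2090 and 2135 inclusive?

Years divisible by 4 in [2090, 2135]: 2092, 2096, 2100, 2104, 2108, 2112, 2116, 2120, 2124, 2128, 2132.
Of these, 2100 is divisible by 100 but not 400, so not leap.
Leap years: 11 − 1 = 10.

10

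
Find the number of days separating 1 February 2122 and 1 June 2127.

February 1, 2122 → February 1, 2123: 365 days.
February 1, 2123 → February 1, 2124: 365 days.
February 1, 2124 → February 1, 2125: 366 days (2124 is a leap year).
February 1, 2125 → February 1, 2126: 365 days.
February 1, 2126 → February 1, 2127: 365 days.
February 2127: 28 − 1 = 27 days remain (2127 is not a leap year, so February has 28 days).
Then March (31), April (30), May (31): 31 + 30 + 31 = 92 days.
June 1, 2127: 1 day.
Residual: 120 days.
Total: 1946 days.

1946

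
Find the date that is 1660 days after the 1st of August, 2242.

the 16th of February, 2247

Count 1660 days after August 1, 2242:
August 1, 2242 → August 1, 2243: 365 days.
August 1, 2243 → August 1, 2244: 366 days (2244 is a leap year).
August 1, 2244 → August 1, 2245: 365 days.
August 1, 2245 → August 1, 2246: 365 days.
August 2246: 31 − 1 = 30 days remain.
Then September (30), October (31), November (30), December (31), January (31): 30 + 31 + 30 + 31 + 31 = 153 days.
February 1–16, 2247: 16 days (2247 is not a leap year).
Residual: 199 days.
Total: 1660 days.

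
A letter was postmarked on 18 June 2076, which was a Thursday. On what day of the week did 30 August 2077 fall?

June 18, 2076 → June 18, 2077: 365 days.
June 2077: 30 − 18 = 12 days remain.
Then July (31): 31 days.
August 1–30, 2077: 30 days.
Residual: 73 days.
Total: 438 days.
438 mod 7 = 4, so 4 days after Thursday is Monday.

Monday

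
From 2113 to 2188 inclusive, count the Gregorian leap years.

19

Years divisible by 4: 2116, 2120, …, 2188 — 19 in all.
No century exceptions apply. Count: 19.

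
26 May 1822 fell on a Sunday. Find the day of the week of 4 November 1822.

Monday

May 1822: 31 − 26 = 5 days remain.
Then June (30), July (31), August (31), September (30), October (31): 30 + 31 + 31 + 30 + 31 = 153 days.
November 1–4, 1822: 4 days.
Total: 5 + 153 + 4 = 162 days.
162 mod 7 = 1, so 1 day after Sunday is Monday.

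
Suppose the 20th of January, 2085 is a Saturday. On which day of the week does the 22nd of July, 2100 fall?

Day-of-year of January 20, 2085: 20.
Day-of-year of July 22, 2100: 203.
2085 has 365 days, so 365 − 20 = 345 days remain in 2085.
Full years 2086–2099: 11 common + 3 leap = 11×365 + 3×366 = 5113 days.
Total: 345 + 5113 + 203 = 5661 days.
5661 mod 7 = 5, so 5 days after Saturday is Thursday.

Thursday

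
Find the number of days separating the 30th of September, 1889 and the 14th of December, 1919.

11031

From September 30, 1889 to September 30, 1919: 30 years, of which 6 contain a Feb 29 — 24×365 + 6×366 = 10956 days.
(1900 is not a leap year (divisible by 100 but not 400).)
September 1919: 30 − 30 = 0 days remain.
Then October (31), November (30): 31 + 30 = 61 days.
December 1–14, 1919: 14 days.
Residual: 75 days.
Total: 11031 days.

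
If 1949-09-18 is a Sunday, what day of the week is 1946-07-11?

Thursday

Count forward from the earlier date (July 11, 1946) to the later (September 18, 1949):
Day-of-year of July 11, 1946: 192.
Day-of-year of September 18, 1949: 261.
1946 has 365 days, so 365 − 192 = 173 days remain in 1946.
Full years: 1947: 365; 1948: 366. Sum = 731.
Total: 173 + 731 + 261 = 1165 days.
1165 mod 7 = 3, so 3 days before Sunday is Thursday.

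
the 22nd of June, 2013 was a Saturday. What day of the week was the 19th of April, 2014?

June 2013: 30 − 22 = 8 days remain.
Then 9 full months totalling 274 days.
April 1–19, 2014: 19 days.
Total: 8 + 274 + 19 = 301 days.
301 is a multiple of 7, so the 19th of April, 2014 falls on the same weekday: Saturday.

Saturday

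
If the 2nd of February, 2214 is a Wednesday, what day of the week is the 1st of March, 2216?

February 2, 2214 → February 2, 2215: 365 days.
February 2, 2215 → February 2, 2216: 365 days.
February 2216: 29 − 2 = 27 days remain (2216 is a leap year, so February has 29 days).
March 1, 2216: 1 day.
Residual: 28 days.
Total: 758 days.
758 mod 7 = 2, so 2 days after Wednesday is Friday.

Friday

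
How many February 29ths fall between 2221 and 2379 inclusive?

38

Years divisible by 4: 2224, 2228, …, 2376 — 39 in all.
Of these, 2300 is divisible by 100 but not 400, so not leap.
Leap years: 39 − 1 = 38.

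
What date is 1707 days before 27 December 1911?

25 April 1907

Count 1707 days before December 27, 1911:
April 25, 1907 → April 25, 1908: 366 days (1908 is a leap year).
April 25, 1908 → April 25, 1909: 365 days.
April 25, 1909 → April 25, 1910: 365 days.
April 25, 1910 → April 25, 1911: 365 days.
April 1911: 30 − 25 = 5 days remain.
Then May (31), June (30), July (31), August (31), September (30), October (31), November (30): 31 + 30 + 31 + 31 + 30 + 31 + 30 = 214 days.
December 1–27, 1911: 27 days.
Residual: 246 days.
Total: 1707 days.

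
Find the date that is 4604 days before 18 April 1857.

9 September 1844

Count 4604 days before April 18, 1857:
From September 9, 1844 to September 9, 1856: 12 years, of which 3 contain a Feb 29 — 9×365 + 3×366 = 4383 days.
September 1856: 30 − 9 = 21 days remain.
Then October (31), November (30), December (31), January (31), February 1857 (28), March (31): 31 + 30 + 31 + 31 + 28 + 31 = 182 days.
April 1–18, 1857: 18 days.
Residual: 221 days.
Total: 4604 days.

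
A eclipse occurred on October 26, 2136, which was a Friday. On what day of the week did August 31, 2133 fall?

Monday

Count forward from the earlier date (August 31, 2133) to the later (October 26, 2136):
August 31, 2133 → August 31, 2134: 365 days.
August 31, 2134 → August 31, 2135: 365 days.
August 31, 2135 → August 31, 2136: 366 days (2136 is a leap year).
August 2136: 31 − 31 = 0 days remain.
Then September (30): 30 days.
October 1–26, 2136: 26 days.
Residual: 56 days.
Total: 1152 days.
1152 mod 7 = 4, so 4 days before Friday is Monday.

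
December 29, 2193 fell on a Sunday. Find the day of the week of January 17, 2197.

December 29, 2193 → December 29, 2194: 365 days.
December 29, 2194 → December 29, 2195: 365 days.
December 29, 2195 → December 29, 2196: 366 days (2196 is a leap year).
December 2196: 31 − 29 = 2 days remain.
January 1–17, 2197: 17 days.
Residual: 19 days.
Total: 1115 days.
1115 mod 7 = 2, so 2 days after Sunday is Tuesday.

Tuesday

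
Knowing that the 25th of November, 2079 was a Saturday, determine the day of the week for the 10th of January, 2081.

Day-of-year of November 25, 2079: 329.
Day-of-year of January 10, 2081: 10.
2079 has 365 days, so 365 − 329 = 36 days remain in 2079.
Full years: 2080: 366. Sum = 366.
Total: 36 + 366 + 10 = 412 days.
412 mod 7 = 6, so 6 days after Saturday is Friday.

Friday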